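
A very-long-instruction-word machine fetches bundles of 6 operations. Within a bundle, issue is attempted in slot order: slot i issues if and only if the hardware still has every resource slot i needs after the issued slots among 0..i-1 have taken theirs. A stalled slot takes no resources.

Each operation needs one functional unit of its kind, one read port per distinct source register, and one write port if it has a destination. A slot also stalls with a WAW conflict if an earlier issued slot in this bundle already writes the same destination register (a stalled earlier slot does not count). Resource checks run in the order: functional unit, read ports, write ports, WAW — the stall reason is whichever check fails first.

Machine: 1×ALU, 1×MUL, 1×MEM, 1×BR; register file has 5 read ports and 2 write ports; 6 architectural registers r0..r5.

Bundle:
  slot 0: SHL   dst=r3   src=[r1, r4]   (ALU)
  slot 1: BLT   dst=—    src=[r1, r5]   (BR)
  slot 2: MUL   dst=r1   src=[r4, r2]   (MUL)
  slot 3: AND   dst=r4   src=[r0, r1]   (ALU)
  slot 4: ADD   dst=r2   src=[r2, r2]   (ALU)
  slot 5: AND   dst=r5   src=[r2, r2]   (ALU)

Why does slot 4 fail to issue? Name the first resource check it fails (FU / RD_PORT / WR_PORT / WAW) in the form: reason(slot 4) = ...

reason(slot 4) = FU

#0 ALU src=r1,r4 dispatched  <A:0 Mu:1 Ld:1 B:1 rd:3 wr:1>
#1 BR src=r1,r5 dispatched  <A:0 Mu:1 Ld:1 B:0 rd:1 wr:1>
#2 MUL src=r4,r2 held:RD_PORT  <A:0 Mu:1 Ld:1 B:0 rd:1 wr:1>
#3 ALU src=r0,r1 held:FU  <A:0 Mu:1 Ld:1 B:0 rd:1 wr:1>
#4 ALU src=r2,r2 held:FU  <A:0 Mu:1 Ld:1 B:0 rd:1 wr:1>
#5 ALU src=r2,r2 held:FU  <A:0 Mu:1 Ld:1 B:0 rd:1 wr:1>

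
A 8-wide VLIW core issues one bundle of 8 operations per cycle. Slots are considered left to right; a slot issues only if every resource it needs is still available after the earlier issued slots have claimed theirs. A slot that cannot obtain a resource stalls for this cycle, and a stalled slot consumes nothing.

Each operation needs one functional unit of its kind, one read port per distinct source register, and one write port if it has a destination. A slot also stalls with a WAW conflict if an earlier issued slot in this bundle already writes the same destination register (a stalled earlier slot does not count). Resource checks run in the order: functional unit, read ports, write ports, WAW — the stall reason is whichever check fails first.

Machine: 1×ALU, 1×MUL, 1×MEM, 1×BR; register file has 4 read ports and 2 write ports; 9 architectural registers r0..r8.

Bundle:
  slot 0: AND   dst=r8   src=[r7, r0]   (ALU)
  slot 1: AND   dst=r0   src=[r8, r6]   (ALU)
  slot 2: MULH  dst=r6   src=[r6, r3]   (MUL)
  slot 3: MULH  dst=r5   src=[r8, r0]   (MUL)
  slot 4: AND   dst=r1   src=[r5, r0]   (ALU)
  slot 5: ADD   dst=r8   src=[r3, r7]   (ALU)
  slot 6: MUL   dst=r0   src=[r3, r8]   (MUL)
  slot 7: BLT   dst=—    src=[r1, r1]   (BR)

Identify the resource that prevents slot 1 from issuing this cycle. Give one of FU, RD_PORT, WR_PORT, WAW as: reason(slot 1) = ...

(0) want 1×ALU +2rd +1wr — yes → AL0|MU1|ME1|BR1|rd2|wr1
(1) want 1×ALU +2rd +1wr — FU → AL0|MU1|ME1|BR1|rd2|wr1
(2) want 1×MUL +2rd +1wr — yes → AL0|MU0|ME1|BR1|rd0|wr0
(3) want 1×MUL +2rd +1wr — FU → AL0|MU0|ME1|BR1|rd0|wr0
(4) want 1×ALU +2rd +1wr — FU → AL0|MU0|ME1|BR1|rd0|wr0
(5) want 1×ALU +2rd +1wr — FU → AL0|MU0|ME1|BR1|rd0|wr0
(6) want 1×MUL +2rd +1wr — FU → AL0|MU0|ME1|BR1|rd0|wr0
(7) want 1×BR +1rd +0wr — RD_PORT → AL0|MU0|ME1|BR1|rd0|wr0

reason(slot 1) = FU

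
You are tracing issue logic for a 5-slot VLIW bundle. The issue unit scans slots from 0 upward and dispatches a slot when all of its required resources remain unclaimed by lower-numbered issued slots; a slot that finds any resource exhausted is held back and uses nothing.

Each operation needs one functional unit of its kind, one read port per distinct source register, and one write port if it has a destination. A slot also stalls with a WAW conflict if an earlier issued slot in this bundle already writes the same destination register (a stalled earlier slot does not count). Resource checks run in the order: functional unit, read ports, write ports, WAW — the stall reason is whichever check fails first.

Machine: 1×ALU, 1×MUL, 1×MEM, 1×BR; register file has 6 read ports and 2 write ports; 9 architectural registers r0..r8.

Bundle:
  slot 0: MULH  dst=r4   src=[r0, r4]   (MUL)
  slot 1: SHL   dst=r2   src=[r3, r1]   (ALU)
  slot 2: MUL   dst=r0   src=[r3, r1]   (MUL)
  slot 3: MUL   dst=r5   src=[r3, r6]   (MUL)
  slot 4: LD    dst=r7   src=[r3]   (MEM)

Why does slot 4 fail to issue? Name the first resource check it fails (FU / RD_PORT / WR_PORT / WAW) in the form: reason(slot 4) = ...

reason(slot 4) = WR_PORT

#0 MUL src=r0,r4 dispatched  <A:1 Mu:0 Ld:1 B:1 rd:4 wr:1>
#1 ALU src=r3,r1 dispatched  <A:0 Mu:0 Ld:1 B:1 rd:2 wr:0>
#2 MUL src=r3,r1 held:FU  <A:0 Mu:0 Ld:1 B:1 rd:2 wr:0>
#3 MUL src=r3,r6 held:FU  <A:0 Mu:0 Ld:1 B:1 rd:2 wr:0>
#4 MEM src=r3 held:WR_PORT  <A:0 Mu:0 Ld:1 B:1 rd:2 wr:0>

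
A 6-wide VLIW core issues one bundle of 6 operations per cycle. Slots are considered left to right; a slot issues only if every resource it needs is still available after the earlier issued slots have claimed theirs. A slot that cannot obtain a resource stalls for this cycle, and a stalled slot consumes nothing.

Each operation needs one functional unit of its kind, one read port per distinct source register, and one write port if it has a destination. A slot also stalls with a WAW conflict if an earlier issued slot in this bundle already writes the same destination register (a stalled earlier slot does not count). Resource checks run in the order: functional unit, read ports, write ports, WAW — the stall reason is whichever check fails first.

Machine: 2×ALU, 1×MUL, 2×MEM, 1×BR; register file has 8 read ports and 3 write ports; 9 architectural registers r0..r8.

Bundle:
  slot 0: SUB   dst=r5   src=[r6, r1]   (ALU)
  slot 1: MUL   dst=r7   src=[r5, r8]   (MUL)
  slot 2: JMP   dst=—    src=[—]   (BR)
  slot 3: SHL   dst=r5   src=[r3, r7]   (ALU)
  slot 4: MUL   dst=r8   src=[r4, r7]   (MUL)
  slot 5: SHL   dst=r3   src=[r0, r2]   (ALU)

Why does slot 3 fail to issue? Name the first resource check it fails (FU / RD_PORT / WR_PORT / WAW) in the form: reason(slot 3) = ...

reason(slot 3) = WAW

#0 ALU src=r6,r1 dispatched  <A:1 Mu:1 Ld:2 B:1 rd:6 wr:2>
#1 MUL src=r5,r8 dispatched  <A:1 Mu:0 Ld:2 B:1 rd:4 wr:1>
#2 BR src=- dispatched  <A:1 Mu:0 Ld:2 B:0 rd:4 wr:1>
#3 ALU src=r3,r7 held:WAW  <A:1 Mu:0 Ld:2 B:0 rd:4 wr:1>
#4 MUL src=r4,r7 held:FU  <A:1 Mu:0 Ld:2 B:0 rd:4 wr:1>
#5 ALU src=r0,r2 dispatched  <A:0 Mu:0 Ld:2 B:0 rd:2 wr:0>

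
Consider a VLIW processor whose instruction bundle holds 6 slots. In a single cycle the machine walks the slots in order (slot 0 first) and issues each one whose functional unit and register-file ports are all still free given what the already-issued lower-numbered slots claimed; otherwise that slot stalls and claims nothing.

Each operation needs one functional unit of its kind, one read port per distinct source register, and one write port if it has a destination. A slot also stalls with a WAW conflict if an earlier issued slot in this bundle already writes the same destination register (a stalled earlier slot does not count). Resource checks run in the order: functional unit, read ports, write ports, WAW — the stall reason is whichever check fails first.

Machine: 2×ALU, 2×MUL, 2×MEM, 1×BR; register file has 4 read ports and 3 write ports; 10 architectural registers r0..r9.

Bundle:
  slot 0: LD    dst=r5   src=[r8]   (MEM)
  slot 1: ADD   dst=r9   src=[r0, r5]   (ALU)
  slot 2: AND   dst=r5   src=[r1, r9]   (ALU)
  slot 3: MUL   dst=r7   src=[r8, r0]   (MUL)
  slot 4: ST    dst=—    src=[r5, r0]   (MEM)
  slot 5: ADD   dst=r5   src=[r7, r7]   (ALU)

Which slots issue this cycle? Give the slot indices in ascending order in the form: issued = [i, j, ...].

[0] MEM needs rd=1 wr=1: ok; after: ALU=2 MUL=2 MEM=1 BR=1, R=3, W=2
[1] ALU needs rd=2 wr=1: ok; after: ALU=1 MUL=2 MEM=1 BR=1, R=1, W=1
[2] ALU needs rd=2 wr=1: RD_PORT; after: ALU=1 MUL=2 MEM=1 BR=1, R=1, W=1
[3] MUL needs rd=2 wr=1: RD_PORT; after: ALU=1 MUL=2 MEM=1 BR=1, R=1, W=1
[4] MEM needs rd=2 wr=0: RD_PORT; after: ALU=1 MUL=2 MEM=1 BR=1, R=1, W=1
[5] ALU needs rd=1 wr=1: WAW; after: ALU=1 MUL=2 MEM=1 BR=1, R=1, W=1

issued = [0, 1]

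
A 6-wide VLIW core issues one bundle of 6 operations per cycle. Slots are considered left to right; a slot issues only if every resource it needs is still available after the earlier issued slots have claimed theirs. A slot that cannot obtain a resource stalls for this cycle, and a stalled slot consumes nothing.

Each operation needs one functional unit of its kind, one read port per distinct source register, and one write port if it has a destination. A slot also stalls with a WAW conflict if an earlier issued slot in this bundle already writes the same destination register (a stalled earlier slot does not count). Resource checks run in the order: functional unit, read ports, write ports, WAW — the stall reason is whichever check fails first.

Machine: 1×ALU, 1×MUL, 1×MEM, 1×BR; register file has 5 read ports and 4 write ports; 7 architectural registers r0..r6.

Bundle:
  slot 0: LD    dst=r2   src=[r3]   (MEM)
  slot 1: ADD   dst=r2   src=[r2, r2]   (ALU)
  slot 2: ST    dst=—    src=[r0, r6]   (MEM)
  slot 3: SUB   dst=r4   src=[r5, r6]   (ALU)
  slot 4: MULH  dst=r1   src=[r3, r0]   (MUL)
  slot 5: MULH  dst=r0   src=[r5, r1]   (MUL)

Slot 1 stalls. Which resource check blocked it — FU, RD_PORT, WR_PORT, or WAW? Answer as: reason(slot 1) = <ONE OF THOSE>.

reason(slot 1) = WAW

#0 MEM src=r3 dispatched  <A:1 Mu:1 Ld:0 B:1 rd:4 wr:3>
#1 ALU src=r2,r2 held:WAW  <A:1 Mu:1 Ld:0 B:1 rd:4 wr:3>
#2 MEM src=r0,r6 held:FU  <A:1 Mu:1 Ld:0 B:1 rd:4 wr:3>
#3 ALU src=r5,r6 dispatched  <A:0 Mu:1 Ld:0 B:1 rd:2 wr:2>
#4 MUL src=r3,r0 dispatched  <A:0 Mu:0 Ld:0 B:1 rd:0 wr:1>
#5 MUL src=r5,r1 held:FU  <A:0 Mu:0 Ld:0 B:1 rd:0 wr:1>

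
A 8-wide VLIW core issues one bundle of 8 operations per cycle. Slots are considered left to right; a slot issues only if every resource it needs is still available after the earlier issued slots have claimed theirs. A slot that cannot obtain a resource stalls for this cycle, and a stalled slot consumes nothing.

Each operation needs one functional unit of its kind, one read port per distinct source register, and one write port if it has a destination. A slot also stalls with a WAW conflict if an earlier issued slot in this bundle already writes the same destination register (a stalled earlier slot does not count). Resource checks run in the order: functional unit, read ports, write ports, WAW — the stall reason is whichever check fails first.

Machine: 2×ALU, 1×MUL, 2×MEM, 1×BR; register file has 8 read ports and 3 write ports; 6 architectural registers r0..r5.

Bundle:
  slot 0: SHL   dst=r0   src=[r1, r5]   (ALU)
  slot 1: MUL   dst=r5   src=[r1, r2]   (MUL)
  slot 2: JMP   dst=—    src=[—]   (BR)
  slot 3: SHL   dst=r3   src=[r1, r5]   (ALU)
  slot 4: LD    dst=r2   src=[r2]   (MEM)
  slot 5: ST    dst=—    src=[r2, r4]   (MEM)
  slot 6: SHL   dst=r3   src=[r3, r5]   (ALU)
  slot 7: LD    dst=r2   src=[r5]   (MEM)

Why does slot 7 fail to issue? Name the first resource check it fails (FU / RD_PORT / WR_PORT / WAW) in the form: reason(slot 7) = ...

reason(slot 7) = RD_PORT

[0] ALU needs rd=2 wr=1: ok; after: ALU=1 MUL=1 MEM=2 BR=1, R=6, W=2
[1] MUL needs rd=2 wr=1: ok; after: ALU=1 MUL=0 MEM=2 BR=1, R=4, W=1
[2] BR needs rd=0 wr=0: ok; after: ALU=1 MUL=0 MEM=2 BR=0, R=4, W=1
[3] ALU needs rd=2 wr=1: ok; after: ALU=0 MUL=0 MEM=2 BR=0, R=2, W=0
[4] MEM needs rd=1 wr=1: WR_PORT; after: ALU=0 MUL=0 MEM=2 BR=0, R=2, W=0
[5] MEM needs rd=2 wr=0: ok; after: ALU=0 MUL=0 MEM=1 BR=0, R=0, W=0
[6] ALU needs rd=2 wr=1: FU; after: ALU=0 MUL=0 MEM=1 BR=0, R=0, W=0
[7] MEM needs rd=1 wr=1: RD_PORT; after: ALU=0 MUL=0 MEM=1 BR=0, R=0, W=0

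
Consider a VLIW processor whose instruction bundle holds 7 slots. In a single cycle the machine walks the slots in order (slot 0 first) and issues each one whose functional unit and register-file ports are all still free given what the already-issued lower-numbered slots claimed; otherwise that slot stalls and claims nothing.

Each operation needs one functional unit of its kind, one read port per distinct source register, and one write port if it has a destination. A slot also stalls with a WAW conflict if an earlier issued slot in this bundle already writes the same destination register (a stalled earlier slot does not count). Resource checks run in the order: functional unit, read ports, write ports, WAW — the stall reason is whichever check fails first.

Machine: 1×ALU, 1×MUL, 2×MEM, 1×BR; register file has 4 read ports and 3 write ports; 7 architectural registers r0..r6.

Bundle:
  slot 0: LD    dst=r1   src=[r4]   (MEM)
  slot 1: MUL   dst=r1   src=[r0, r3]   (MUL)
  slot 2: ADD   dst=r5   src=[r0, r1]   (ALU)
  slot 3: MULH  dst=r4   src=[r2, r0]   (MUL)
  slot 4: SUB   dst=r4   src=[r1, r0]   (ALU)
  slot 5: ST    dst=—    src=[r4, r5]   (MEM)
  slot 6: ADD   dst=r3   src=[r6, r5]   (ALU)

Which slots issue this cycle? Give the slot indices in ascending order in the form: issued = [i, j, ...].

(0) want 1×MEM +1rd +1wr — yes → AL1|MU1|ME1|BR1|rd3|wr2
(1) want 1×MUL +2rd +1wr — WAW → AL1|MU1|ME1|BR1|rd3|wr2
(2) want 1×ALU +2rd +1wr — yes → AL0|MU1|ME1|BR1|rd1|wr1
(3) want 1×MUL +2rd +1wr — RD_PORT → AL0|MU1|ME1|BR1|rd1|wr1
(4) want 1×ALU +2rd +1wr — FU → AL0|MU1|ME1|BR1|rd1|wr1
(5) want 1×MEM +2rd +0wr — RD_PORT → AL0|MU1|ME1|BR1|rd1|wr1
(6) want 1×ALU +2rd +1wr — FU → AL0|MU1|ME1|BR1|rd1|wr1

issued = [0, 2]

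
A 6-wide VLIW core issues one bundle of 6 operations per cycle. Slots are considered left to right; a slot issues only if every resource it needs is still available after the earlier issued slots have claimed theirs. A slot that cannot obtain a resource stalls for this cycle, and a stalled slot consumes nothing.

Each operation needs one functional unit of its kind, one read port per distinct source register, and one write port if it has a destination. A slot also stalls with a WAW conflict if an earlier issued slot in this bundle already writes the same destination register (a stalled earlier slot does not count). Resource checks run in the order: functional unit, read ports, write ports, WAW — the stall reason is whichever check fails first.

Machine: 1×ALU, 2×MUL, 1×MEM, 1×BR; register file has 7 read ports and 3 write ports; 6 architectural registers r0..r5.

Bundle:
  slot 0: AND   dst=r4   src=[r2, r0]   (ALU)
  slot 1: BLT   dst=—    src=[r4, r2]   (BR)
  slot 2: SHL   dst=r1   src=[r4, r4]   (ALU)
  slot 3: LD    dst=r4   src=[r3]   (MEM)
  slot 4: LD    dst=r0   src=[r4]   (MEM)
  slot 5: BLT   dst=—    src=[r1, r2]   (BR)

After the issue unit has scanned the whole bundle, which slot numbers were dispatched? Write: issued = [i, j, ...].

issued = [0, 1, 4]

slot 0 (ALU): ISSUE — free A0,Mu2,Ld1,B1 rp5 wp2
slot 1 (BR): ISSUE — free A0,Mu2,Ld1,B0 rp3 wp2
slot 2 (ALU): stall FU — free A0,Mu2,Ld1,B0 rp3 wp2
slot 3 (MEM): stall WAW — free A0,Mu2,Ld1,B0 rp3 wp2
slot 4 (MEM): ISSUE — free A0,Mu2,Ld0,B0 rp2 wp1
slot 5 (BR): stall FU — free A0,Mu2,Ld0,B0 rp2 wp1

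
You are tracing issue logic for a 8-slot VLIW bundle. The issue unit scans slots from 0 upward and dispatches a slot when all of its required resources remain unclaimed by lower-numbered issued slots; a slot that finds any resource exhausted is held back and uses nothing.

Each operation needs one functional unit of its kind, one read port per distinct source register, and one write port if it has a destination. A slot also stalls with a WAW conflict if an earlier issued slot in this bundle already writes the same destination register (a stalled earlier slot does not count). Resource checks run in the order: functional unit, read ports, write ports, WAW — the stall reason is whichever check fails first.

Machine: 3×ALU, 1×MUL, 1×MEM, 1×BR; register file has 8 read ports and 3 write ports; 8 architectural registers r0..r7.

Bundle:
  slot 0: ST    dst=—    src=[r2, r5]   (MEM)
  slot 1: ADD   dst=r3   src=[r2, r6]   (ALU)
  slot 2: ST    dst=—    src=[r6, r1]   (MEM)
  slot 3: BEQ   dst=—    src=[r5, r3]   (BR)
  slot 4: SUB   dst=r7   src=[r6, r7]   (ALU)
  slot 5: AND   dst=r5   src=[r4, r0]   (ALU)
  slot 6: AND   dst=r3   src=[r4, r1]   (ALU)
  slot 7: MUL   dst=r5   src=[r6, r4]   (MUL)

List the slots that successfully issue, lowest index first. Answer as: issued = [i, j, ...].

[0] MEM needs rd=2 wr=0: ok; after: ALU=3 MUL=1 MEM=0 BR=1, R=6, W=3
[1] ALU needs rd=2 wr=1: ok; after: ALU=2 MUL=1 MEM=0 BR=1, R=4, W=2
[2] MEM needs rd=2 wr=0: FU; after: ALU=2 MUL=1 MEM=0 BR=1, R=4, W=2
[3] BR needs rd=2 wr=0: ok; after: ALU=2 MUL=1 MEM=0 BR=0, R=2, W=2
[4] ALU needs rd=2 wr=1: ok; after: ALU=1 MUL=1 MEM=0 BR=0, R=0, W=1
[5] ALU needs rd=2 wr=1: RD_PORT; after: ALU=1 MUL=1 MEM=0 BR=0, R=0, W=1
[6] ALU needs rd=2 wr=1: RD_PORT; after: ALU=1 MUL=1 MEM=0 BR=0, R=0, W=1
[7] MUL needs rd=2 wr=1: RD_PORT; after: ALU=1 MUL=1 MEM=0 BR=0, R=0, W=1

issued = [0, 1, 3, 4]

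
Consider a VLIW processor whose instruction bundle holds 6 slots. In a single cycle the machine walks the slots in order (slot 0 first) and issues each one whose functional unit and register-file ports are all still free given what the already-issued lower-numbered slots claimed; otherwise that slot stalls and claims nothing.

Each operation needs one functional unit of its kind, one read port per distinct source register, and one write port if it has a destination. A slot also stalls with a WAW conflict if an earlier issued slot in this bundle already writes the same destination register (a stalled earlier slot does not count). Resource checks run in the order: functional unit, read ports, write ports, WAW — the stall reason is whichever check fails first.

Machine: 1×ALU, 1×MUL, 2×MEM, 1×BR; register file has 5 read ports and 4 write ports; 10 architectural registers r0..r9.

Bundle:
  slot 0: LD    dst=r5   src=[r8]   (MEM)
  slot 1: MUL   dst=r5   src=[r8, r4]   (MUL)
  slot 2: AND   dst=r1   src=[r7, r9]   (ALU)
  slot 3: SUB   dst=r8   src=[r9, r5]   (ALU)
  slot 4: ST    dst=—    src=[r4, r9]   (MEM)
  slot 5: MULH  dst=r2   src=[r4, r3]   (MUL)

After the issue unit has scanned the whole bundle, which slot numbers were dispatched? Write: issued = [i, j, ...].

issued = [0, 2, 4]

#0 MEM src=r8 dispatched  <A:1 Mu:1 Ld:1 B:1 rd:4 wr:3>
#1 MUL src=r8,r4 held:WAW  <A:1 Mu:1 Ld:1 B:1 rd:4 wr:3>
#2 ALU src=r7,r9 dispatched  <A:0 Mu:1 Ld:1 B:1 rd:2 wr:2>
#3 ALU src=r9,r5 held:FU  <A:0 Mu:1 Ld:1 B:1 rd:2 wr:2>
#4 MEM src=r4,r9 dispatched  <A:0 Mu:1 Ld:0 B:1 rd:0 wr:2>
#5 MUL src=r4,r3 held:RD_PORT  <A:0 Mu:1 Ld:0 B:1 rd:0 wr:2>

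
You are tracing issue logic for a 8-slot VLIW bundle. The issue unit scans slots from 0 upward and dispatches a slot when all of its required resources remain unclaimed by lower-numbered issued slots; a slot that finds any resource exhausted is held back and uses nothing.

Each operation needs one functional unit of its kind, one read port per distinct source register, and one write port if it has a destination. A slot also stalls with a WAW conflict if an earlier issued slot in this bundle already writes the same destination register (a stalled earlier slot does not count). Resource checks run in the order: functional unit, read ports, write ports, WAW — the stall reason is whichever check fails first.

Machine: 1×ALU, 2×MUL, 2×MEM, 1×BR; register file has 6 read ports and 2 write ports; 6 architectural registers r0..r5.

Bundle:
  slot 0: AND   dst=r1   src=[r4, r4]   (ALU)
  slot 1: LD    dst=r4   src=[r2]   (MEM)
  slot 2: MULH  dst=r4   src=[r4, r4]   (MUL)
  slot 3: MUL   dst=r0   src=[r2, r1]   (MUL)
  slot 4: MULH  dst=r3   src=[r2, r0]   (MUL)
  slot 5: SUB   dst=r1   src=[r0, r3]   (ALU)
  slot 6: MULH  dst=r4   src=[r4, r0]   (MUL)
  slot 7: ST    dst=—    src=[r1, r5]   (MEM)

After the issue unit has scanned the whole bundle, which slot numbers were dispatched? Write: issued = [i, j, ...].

issued = [0, 1, 7]

(0) want 1×ALU +1rd +1wr — yes → AL0|MU2|ME2|BR1|rd5|wr1
(1) want 1×MEM +1rd +1wr — yes → AL0|MU2|ME1|BR1|rd4|wr0
(2) want 1×MUL +1rd +1wr — WR_PORT → AL0|MU2|ME1|BR1|rd4|wr0
(3) want 1×MUL +2rd +1wr — WR_PORT → AL0|MU2|ME1|BR1|rd4|wr0
(4) want 1×MUL +2rd +1wr — WR_PORT → AL0|MU2|ME1|BR1|rd4|wr0
(5) want 1×ALU +2rd +1wr — FU → AL0|MU2|ME1|BR1|rd4|wr0
(6) want 1×MUL +2rd +1wr — WR_PORT → AL0|MU2|ME1|BR1|rd4|wr0
(7) want 1×MEM +2rd +0wr — yes → AL0|MU2|ME0|BR1|rd2|wr0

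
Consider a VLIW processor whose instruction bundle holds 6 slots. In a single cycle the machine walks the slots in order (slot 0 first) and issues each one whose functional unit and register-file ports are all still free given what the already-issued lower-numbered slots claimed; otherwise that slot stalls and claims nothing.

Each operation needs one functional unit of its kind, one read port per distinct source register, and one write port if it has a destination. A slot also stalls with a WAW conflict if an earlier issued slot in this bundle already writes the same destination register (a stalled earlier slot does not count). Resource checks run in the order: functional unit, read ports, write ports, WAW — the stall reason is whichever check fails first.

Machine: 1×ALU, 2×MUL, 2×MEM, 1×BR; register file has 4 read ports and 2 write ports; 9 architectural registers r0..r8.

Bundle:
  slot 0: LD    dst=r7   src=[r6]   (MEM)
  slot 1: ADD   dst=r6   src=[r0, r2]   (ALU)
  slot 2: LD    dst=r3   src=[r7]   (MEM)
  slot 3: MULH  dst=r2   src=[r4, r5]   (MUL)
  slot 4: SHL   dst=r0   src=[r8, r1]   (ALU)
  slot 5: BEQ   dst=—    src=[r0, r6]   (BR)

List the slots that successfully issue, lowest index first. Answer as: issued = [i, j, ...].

issued = [0, 1]

(0) want 1×MEM +1rd +1wr — yes → AL1|MU2|ME1|BR1|rd3|wr1
(1) want 1×ALU +2rd +1wr — yes → AL0|MU2|ME1|BR1|rd1|wr0
(2) want 1×MEM +1rd +1wr — WR_PORT → AL0|MU2|ME1|BR1|rd1|wr0
(3) want 1×MUL +2rd +1wr — RD_PORT → AL0|MU2|ME1|BR1|rd1|wr0
(4) want 1×ALU +2rd +1wr — FU → AL0|MU2|ME1|BR1|rd1|wr0
(5) want 1×BR +2rd +0wr — RD_PORT → AL0|MU2|ME1|BR1|rd1|wr0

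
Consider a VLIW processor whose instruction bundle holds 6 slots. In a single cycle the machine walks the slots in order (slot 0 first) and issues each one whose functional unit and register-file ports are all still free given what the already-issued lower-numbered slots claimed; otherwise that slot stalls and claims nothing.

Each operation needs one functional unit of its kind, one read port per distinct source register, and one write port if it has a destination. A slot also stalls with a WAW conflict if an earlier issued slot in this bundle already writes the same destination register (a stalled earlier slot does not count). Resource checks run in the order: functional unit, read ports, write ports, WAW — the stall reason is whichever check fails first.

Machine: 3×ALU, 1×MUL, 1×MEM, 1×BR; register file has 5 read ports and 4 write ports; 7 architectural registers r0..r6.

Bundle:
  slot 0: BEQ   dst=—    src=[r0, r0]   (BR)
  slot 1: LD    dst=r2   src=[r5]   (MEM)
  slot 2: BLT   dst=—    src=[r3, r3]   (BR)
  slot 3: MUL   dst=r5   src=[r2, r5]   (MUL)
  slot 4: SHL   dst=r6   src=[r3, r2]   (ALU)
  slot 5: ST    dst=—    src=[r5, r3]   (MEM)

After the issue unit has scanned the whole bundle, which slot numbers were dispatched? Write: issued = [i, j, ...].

(0) want 1×BR +1rd +0wr — yes → AL3|MU1|ME1|BR0|rd4|wr4
(1) want 1×MEM +1rd +1wr — yes → AL3|MU1|ME0|BR0|rd3|wr3
(2) want 1×BR +1rd +0wr — FU → AL3|MU1|ME0|BR0|rd3|wr3
(3) want 1×MUL +2rd +1wr — yes → AL3|MU0|ME0|BR0|rd1|wr2
(4) want 1×ALU +2rd +1wr — RD_PORT → AL3|MU0|ME0|BR0|rd1|wr2
(5) want 1×MEM +2rd +0wr — FU → AL3|MU0|ME0|BR0|rd1|wr2

issued = [0, 1, 3]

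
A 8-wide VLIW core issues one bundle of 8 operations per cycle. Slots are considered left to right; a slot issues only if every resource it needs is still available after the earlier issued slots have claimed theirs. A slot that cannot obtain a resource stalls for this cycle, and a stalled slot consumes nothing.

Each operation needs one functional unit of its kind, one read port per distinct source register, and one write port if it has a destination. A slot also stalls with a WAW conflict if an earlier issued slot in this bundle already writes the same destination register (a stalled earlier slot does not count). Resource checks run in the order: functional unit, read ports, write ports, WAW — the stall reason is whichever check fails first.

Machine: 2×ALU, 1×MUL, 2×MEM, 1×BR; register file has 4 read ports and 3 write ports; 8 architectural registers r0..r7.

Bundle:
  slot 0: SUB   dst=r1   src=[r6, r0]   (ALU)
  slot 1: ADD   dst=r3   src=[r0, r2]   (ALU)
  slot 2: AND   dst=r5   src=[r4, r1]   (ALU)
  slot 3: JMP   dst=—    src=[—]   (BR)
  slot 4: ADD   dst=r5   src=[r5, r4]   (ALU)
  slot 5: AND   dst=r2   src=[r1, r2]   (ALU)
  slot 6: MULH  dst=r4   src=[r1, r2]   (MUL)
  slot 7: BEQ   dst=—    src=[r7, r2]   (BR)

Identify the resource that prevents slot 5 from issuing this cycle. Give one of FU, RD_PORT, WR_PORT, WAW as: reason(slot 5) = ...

  0. ALU→r1 ⇒ go  {1A/1Mu/2Ld/1B | 2r 2w}
  1. ALU→r3 ⇒ go  {0A/1Mu/2Ld/1B | 0r 1w}
  2. ALU→r5 ⇒ no(FU)  {0A/1Mu/2Ld/1B | 0r 1w}
  3. BR ⇒ go  {0A/1Mu/2Ld/0B | 0r 1w}
  4. ALU→r5 ⇒ no(FU)  {0A/1Mu/2Ld/0B | 0r 1w}
  5. ALU→r2 ⇒ no(FU)  {0A/1Mu/2Ld/0B | 0r 1w}
  6. MUL→r4 ⇒ no(RD_PORT)  {0A/1Mu/2Ld/0B | 0r 1w}
  7. BR ⇒ no(FU)  {0A/1Mu/2Ld/0B | 0r 1w}

reason(slot 5) = FU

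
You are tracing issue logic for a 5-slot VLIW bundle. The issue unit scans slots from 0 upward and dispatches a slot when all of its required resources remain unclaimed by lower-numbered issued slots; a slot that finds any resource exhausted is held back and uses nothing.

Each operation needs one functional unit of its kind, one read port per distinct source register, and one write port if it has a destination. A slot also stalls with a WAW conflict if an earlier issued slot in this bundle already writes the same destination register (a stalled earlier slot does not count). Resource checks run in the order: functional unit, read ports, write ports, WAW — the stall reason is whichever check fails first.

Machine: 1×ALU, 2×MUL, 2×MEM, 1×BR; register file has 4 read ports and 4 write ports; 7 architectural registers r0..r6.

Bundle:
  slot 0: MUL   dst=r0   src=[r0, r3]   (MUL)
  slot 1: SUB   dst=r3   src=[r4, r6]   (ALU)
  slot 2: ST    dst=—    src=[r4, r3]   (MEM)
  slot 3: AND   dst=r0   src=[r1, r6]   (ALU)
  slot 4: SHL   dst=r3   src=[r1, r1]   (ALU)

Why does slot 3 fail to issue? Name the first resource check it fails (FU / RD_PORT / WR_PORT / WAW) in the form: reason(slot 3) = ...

[0] MUL needs rd=2 wr=1: ok; after: ALU=1 MUL=1 MEM=2 BR=1, R=2, W=3
[1] ALU needs rd=2 wr=1: ok; after: ALU=0 MUL=1 MEM=2 BR=1, R=0, W=2
[2] MEM needs rd=2 wr=0: RD_PORT; after: ALU=0 MUL=1 MEM=2 BR=1, R=0, W=2
[3] ALU needs rd=2 wr=1: FU; after: ALU=0 MUL=1 MEM=2 BR=1, R=0, W=2
[4] ALU needs rd=1 wr=1: FU; after: ALU=0 MUL=1 MEM=2 BR=1, R=0, W=2

reason(slot 3) = FU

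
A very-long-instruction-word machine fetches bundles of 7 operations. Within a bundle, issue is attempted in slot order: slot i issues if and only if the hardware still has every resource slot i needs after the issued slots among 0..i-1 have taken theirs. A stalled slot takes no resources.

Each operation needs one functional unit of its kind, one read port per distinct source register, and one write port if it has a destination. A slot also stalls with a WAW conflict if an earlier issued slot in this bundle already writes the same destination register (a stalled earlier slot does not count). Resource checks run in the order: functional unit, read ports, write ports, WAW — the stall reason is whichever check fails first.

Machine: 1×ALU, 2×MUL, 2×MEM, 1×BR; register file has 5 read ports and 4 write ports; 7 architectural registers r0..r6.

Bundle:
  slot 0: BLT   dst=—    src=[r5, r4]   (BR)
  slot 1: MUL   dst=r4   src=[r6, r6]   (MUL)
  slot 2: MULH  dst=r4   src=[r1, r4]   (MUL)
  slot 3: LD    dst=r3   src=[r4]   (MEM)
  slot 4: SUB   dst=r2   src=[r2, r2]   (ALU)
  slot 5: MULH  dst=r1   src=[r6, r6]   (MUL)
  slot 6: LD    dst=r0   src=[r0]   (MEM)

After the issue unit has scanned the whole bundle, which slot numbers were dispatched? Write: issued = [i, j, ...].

slot 0 (BR): ISSUE — free A1,Mu2,Ld2,B0 rp3 wp4
slot 1 (MUL): ISSUE — free A1,Mu1,Ld2,B0 rp2 wp3
slot 2 (MUL): stall WAW — free A1,Mu1,Ld2,B0 rp2 wp3
slot 3 (MEM): ISSUE — free A1,Mu1,Ld1,B0 rp1 wp2
slot 4 (ALU): ISSUE — free A0,Mu1,Ld1,B0 rp0 wp1
slot 5 (MUL): stall RD_PORT — free A0,Mu1,Ld1,B0 rp0 wp1
slot 6 (MEM): stall RD_PORT — free A0,Mu1,Ld1,B0 rp0 wp1

issued = [0, 1, 3, 4]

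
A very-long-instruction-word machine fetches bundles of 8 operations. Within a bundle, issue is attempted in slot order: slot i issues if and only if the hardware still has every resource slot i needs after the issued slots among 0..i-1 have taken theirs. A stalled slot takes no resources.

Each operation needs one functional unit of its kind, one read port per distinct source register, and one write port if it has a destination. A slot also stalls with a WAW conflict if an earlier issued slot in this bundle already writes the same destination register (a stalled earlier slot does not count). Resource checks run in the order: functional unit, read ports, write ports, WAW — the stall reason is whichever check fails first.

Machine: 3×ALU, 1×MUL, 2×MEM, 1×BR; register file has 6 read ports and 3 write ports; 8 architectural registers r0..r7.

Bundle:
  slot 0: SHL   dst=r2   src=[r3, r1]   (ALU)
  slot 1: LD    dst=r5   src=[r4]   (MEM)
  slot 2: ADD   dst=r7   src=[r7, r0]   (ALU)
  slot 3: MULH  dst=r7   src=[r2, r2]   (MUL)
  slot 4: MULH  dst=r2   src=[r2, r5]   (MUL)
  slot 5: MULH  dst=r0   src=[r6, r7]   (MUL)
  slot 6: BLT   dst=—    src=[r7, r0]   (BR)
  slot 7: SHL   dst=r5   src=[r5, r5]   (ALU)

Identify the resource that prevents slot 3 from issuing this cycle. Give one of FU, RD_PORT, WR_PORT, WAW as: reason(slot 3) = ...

reason(slot 3) = WR_PORT

  0. ALU→r2 ⇒ go  {2A/1Mu/2Ld/1B | 4r 2w}
  1. MEM→r5 ⇒ go  {2A/1Mu/1Ld/1B | 3r 1w}
  2. ALU→r7 ⇒ go  {1A/1Mu/1Ld/1B | 1r 0w}
  3. MUL→r7 ⇒ no(WR_PORT)  {1A/1Mu/1Ld/1B | 1r 0w}
  4. MUL→r2 ⇒ no(RD_PORT)  {1A/1Mu/1Ld/1B | 1r 0w}
  5. MUL→r0 ⇒ no(RD_PORT)  {1A/1Mu/1Ld/1B | 1r 0w}
  6. BR ⇒ no(RD_PORT)  {1A/1Mu/1Ld/1B | 1r 0w}
  7. ALU→r5 ⇒ no(WR_PORT)  {1A/1Mu/1Ld/1B | 1r 0w}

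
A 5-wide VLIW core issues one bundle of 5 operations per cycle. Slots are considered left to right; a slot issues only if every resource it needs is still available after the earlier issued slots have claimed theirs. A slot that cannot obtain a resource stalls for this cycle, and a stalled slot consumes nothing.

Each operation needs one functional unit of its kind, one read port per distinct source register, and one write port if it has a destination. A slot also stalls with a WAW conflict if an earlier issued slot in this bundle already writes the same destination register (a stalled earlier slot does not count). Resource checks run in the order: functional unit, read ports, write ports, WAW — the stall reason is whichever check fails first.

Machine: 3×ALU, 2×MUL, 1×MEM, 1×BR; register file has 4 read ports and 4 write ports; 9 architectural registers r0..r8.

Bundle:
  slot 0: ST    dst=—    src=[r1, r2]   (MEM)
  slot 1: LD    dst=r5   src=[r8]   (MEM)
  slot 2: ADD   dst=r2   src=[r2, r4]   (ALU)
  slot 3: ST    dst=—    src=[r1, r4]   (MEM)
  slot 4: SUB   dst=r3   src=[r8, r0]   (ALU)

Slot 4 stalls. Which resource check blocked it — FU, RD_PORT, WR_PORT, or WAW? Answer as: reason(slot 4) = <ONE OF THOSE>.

#0 MEM src=r1,r2 dispatched  <A:3 Mu:2 Ld:0 B:1 rd:2 wr:4>
#1 MEM src=r8 held:FU  <A:3 Mu:2 Ld:0 B:1 rd:2 wr:4>
#2 ALU src=r2,r4 dispatched  <A:2 Mu:2 Ld:0 B:1 rd:0 wr:3>
#3 MEM src=r1,r4 held:FU  <A:2 Mu:2 Ld:0 B:1 rd:0 wr:3>
#4 ALU src=r8,r0 held:RD_PORT  <A:2 Mu:2 Ld:0 B:1 rd:0 wr:3>

reason(slot 4) = RD_PORT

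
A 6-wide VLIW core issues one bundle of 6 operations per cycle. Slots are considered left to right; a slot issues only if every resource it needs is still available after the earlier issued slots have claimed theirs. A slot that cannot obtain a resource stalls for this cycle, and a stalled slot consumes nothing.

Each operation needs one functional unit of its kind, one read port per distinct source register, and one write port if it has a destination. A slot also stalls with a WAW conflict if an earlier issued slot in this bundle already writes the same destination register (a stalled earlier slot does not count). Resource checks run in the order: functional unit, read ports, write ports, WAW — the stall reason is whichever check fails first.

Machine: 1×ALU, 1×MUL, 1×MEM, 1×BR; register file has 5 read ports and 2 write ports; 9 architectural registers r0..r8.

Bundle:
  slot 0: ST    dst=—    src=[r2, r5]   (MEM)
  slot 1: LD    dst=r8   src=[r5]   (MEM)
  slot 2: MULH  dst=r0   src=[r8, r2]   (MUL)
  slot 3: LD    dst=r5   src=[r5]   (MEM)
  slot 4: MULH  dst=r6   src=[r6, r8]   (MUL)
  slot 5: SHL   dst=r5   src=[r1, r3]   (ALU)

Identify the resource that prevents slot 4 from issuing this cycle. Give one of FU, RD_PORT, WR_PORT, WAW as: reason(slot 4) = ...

#0 MEM src=r2,r5 dispatched  <A:1 Mu:1 Ld:0 B:1 rd:3 wr:2>
#1 MEM src=r5 held:FU  <A:1 Mu:1 Ld:0 B:1 rd:3 wr:2>
#2 MUL src=r8,r2 dispatched  <A:1 Mu:0 Ld:0 B:1 rd:1 wr:1>
#3 MEM src=r5 held:FU  <A:1 Mu:0 Ld:0 B:1 rd:1 wr:1>
#4 MUL src=r6,r8 held:FU  <A:1 Mu:0 Ld:0 B:1 rd:1 wr:1>
#5 ALU src=r1,r3 held:RD_PORT  <A:1 Mu:0 Ld:0 B:1 rd:1 wr:1>

reason(slot 4) = FU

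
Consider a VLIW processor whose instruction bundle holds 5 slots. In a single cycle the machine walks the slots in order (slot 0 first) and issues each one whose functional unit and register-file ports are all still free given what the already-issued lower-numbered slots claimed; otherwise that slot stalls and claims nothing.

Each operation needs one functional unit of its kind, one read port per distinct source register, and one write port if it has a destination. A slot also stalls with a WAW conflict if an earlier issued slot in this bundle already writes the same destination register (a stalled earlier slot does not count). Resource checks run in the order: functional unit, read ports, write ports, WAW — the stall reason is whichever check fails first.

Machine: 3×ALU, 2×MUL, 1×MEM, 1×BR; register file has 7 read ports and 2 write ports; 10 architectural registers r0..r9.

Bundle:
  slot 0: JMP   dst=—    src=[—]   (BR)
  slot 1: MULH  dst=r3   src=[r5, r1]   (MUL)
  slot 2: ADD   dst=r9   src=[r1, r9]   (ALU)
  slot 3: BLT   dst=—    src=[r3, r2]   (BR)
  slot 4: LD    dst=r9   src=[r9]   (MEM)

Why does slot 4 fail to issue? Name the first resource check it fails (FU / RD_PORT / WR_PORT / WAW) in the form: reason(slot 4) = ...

reason(slot 4) = WR_PORT

slot 0 (BR): ISSUE — free A3,Mu2,Ld1,B0 rp7 wp2
slot 1 (MUL): ISSUE — free A3,Mu1,Ld1,B0 rp5 wp1
slot 2 (ALU): ISSUE — free A2,Mu1,Ld1,B0 rp3 wp0
slot 3 (BR): stall FU — free A2,Mu1,Ld1,B0 rp3 wp0
slot 4 (MEM): stall WR_PORT — free A2,Mu1,Ld1,B0 rp3 wp0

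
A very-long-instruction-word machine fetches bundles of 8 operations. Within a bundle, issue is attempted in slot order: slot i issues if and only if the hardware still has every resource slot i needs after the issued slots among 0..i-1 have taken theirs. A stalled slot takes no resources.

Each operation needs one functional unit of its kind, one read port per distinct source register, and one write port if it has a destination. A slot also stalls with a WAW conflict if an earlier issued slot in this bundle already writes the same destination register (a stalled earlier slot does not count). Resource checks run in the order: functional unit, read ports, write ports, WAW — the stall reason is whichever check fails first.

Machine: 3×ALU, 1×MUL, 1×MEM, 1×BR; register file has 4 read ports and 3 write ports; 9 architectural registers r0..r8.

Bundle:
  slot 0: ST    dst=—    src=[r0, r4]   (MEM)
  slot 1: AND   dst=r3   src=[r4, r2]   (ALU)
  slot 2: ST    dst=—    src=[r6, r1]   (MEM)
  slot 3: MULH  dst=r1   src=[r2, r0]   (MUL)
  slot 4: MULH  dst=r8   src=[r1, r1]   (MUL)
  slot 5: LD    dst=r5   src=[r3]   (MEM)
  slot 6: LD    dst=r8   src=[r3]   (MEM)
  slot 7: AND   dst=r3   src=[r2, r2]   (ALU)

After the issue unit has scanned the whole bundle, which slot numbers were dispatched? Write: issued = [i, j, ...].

[0] MEM needs rd=2 wr=0: ok; after: ALU=3 MUL=1 MEM=0 BR=1, R=2, W=3
[1] ALU needs rd=2 wr=1: ok; after: ALU=2 MUL=1 MEM=0 BR=1, R=0, W=2
[2] MEM needs rd=2 wr=0: FU; after: ALU=2 MUL=1 MEM=0 BR=1, R=0, W=2
[3] MUL needs rd=2 wr=1: RD_PORT; after: ALU=2 MUL=1 MEM=0 BR=1, R=0, W=2
[4] MUL needs rd=1 wr=1: RD_PORT; after: ALU=2 MUL=1 MEM=0 BR=1, R=0, W=2
[5] MEM needs rd=1 wr=1: FU; after: ALU=2 MUL=1 MEM=0 BR=1, R=0, W=2
[6] MEM needs rd=1 wr=1: FU; after: ALU=2 MUL=1 MEM=0 BR=1, R=0, W=2
[7] ALU needs rd=1 wr=1: RD_PORT; after: ALU=2 MUL=1 MEM=0 BR=1, R=0, W=2

issued = [0, 1]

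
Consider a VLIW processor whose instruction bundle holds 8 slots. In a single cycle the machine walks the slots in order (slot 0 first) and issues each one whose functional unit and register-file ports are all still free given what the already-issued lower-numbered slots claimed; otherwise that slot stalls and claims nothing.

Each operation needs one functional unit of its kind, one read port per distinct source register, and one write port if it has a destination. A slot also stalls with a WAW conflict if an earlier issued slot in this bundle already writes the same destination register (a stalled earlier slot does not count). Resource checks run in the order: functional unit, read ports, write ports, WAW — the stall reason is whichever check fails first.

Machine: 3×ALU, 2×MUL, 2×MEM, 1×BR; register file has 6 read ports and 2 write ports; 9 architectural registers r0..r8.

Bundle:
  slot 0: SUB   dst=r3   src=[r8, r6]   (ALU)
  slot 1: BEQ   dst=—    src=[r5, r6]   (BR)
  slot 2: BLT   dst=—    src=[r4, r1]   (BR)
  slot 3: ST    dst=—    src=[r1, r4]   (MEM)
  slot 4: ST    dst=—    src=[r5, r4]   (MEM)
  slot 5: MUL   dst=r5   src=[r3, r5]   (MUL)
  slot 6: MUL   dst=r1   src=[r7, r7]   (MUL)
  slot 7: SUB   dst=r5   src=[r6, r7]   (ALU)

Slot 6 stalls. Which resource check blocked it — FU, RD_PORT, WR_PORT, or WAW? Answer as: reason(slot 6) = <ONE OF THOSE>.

  0. ALU→r3 ⇒ go  {2A/2Mu/2Ld/1B | 4r 1w}
  1. BR ⇒ go  {2A/2Mu/2Ld/0B | 2r 1w}
  2. BR ⇒ no(FU)  {2A/2Mu/2Ld/0B | 2r 1w}
  3. MEM ⇒ go  {2A/2Mu/1Ld/0B | 0r 1w}
  4. MEM ⇒ no(RD_PORT)  {2A/2Mu/1Ld/0B | 0r 1w}
  5. MUL→r5 ⇒ no(RD_PORT)  {2A/2Mu/1Ld/0B | 0r 1w}
  6. MUL→r1 ⇒ no(RD_PORT)  {2A/2Mu/1Ld/0B | 0r 1w}
  7. ALU→r5 ⇒ no(RD_PORT)  {2A/2Mu/1Ld/0B | 0r 1w}

reason(slot 6) = RD_PORT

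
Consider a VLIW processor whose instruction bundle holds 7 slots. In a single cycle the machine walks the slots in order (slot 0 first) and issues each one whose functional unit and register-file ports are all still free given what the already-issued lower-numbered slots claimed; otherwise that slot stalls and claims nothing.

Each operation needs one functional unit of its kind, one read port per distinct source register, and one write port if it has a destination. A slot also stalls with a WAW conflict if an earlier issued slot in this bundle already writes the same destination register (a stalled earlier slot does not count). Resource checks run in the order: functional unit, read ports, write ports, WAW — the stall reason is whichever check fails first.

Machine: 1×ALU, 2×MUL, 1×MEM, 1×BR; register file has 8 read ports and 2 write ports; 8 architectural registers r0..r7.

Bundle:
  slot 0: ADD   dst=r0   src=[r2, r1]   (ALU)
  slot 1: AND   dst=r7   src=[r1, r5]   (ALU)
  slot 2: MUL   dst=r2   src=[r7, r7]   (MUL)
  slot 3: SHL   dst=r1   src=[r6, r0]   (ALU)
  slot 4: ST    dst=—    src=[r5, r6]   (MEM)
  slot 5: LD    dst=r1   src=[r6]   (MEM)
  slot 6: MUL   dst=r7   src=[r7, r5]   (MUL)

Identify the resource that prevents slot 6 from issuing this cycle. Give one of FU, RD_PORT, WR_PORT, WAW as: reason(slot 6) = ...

  0. ALU→r0 ⇒ go  {0A/2Mu/1Ld/1B | 6r 1w}
  1. ALU→r7 ⇒ no(FU)  {0A/2Mu/1Ld/1B | 6r 1w}
  2. MUL→r2 ⇒ go  {0A/1Mu/1Ld/1B | 5r 0w}
  3. ALU→r1 ⇒ no(FU)  {0A/1Mu/1Ld/1B | 5r 0w}
  4. MEM ⇒ go  {0A/1Mu/0Ld/1B | 3r 0w}
  5. MEM→r1 ⇒ no(FU)  {0A/1Mu/0Ld/1B | 3r 0w}
  6. MUL→r7 ⇒ no(WR_PORT)  {0A/1Mu/0Ld/1B | 3r 0w}

reason(slot 6) = WR_PORT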